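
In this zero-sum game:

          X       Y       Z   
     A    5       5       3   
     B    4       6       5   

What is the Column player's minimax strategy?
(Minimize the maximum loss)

Column should play X or Z (all achieve the minimum), value = 5

Work:
Column player minimizes Row's maximum payoff:
Column X: max payoff to Row = 5
Column Y: max payoff to Row = 6
Column Z: max payoff to Row = 5
Minimum is 5, achieved by columns X, Z (tied).
Each of X or Z is a minimax strategy.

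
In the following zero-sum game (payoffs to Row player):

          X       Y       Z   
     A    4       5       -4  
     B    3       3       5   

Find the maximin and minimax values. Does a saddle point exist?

Maximin = 3, Minimax = 4, Saddle: False

Work:
Row minimums: [-4, 3] → maximin = 3
Column maximums: [4, 5, 5] → minimax = 4
No saddle point (maximin ≠ minimax). Mixed strategy needed.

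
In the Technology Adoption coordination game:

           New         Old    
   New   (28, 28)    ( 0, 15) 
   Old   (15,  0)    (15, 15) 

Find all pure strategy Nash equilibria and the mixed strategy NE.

Pure NE: (New, New) and (Old, Old); Mixed NE: p = 0.5357, q = 0.5357

Work:
Check pure NE:
(New, New): (28, 28) - no unilateral deviation beneficial
(Old, Old): (15, 15) - no unilateral deviation beneficial
Mixed NE: P1 plays New with p = 0.5357, P2 plays New with q = 0.5357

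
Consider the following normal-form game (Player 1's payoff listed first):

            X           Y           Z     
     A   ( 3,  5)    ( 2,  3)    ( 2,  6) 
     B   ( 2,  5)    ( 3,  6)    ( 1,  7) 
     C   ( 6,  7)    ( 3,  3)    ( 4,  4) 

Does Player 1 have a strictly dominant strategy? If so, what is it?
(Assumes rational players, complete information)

No strictly dominant strategy exists for Player 1

Work:
A strategy strictly dominates another if it gives a strictly higher payoff against every opponent action. Compare each pair of P1's strategies column-by-column:
  A vs B: [3 vs 2, 2 vs 3, 2 vs 1] → A does not strictly dominate B (column Y: 2 ≤ 3)
  A vs C: [3 vs 6, 2 vs 3, 2 vs 4] → A does not strictly dominate C (column X: 3 ≤ 6)
  B vs A: [2 vs 3, 3 vs 2, 1 vs 2] → B does not strictly dominate A (column X: 2 ≤ 3)
  B vs C: [2 vs 6, 3 vs 3, 1 vs 4] → B does not strictly dominate C (column X: 2 ≤ 6)
  C vs A: [6 vs 3, 3 vs 2, 4 vs 2] → C strictly dominates A
  C vs B: [6 vs 2, 3 vs 3, 4 vs 1] → C does not strictly dominate B (column Y: 3 ≤ 3)
No single strategy strictly dominates all others → no strictly dominant strategy.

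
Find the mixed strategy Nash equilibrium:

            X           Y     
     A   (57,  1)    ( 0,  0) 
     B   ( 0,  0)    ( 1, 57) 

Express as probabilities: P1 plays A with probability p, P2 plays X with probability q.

p = 0.9828, q = 0.0172

Work:
Find probabilities that make opponent indifferent:
P2 chooses q to make P1 indifferent between A and B
P1 chooses p to make P2 indifferent between X and Y
Mixed NE: P1 plays (A: 0.9828, B: 0.0172), P2 plays (X: 0.0172, Y: 0.9828)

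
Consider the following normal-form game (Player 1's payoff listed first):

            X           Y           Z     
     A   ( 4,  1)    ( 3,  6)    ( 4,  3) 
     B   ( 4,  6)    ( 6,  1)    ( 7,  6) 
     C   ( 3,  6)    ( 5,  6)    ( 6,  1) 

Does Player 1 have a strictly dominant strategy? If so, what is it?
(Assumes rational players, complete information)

No strictly dominant strategy exists for Player 1

Work:
A strategy strictly dominates another if it gives a strictly higher payoff against every opponent action. Compare each pair of P1's strategies column-by-column:
  A vs B: [4 vs 4, 3 vs 6, 4 vs 7] → A does not strictly dominate B (column X: 4 ≤ 4)
  A vs C: [4 vs 3, 3 vs 5, 4 vs 6] → A does not strictly dominate C (column Y: 3 ≤ 5)
  B vs A: [4 vs 4, 6 vs 3, 7 vs 4] → B does not strictly dominate A (column X: 4 ≤ 4)
  B vs C: [4 vs 3, 6 vs 5, 7 vs 6] → B strictly dominates C
  C vs A: [3 vs 4, 5 vs 3, 6 vs 4] → C does not strictly dominate A (column X: 3 ≤ 4)
  C vs B: [3 vs 4, 5 vs 6, 6 vs 7] → C does not strictly dominate B (column X: 3 ≤ 4)
No single strategy strictly dominates all others → no strictly dominant strategy.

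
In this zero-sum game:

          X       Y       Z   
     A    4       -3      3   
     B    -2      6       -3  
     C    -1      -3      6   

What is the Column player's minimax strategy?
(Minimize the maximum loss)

Column should play X, value = 4

Work:
Column player minimizes Row's maximum payoff:
Column X: max payoff to Row = 4
Column Y: max payoff to Row = 6
Column Z: max payoff to Row = 6
Minimum is 4, achieved by column X.
Minimax strategy: X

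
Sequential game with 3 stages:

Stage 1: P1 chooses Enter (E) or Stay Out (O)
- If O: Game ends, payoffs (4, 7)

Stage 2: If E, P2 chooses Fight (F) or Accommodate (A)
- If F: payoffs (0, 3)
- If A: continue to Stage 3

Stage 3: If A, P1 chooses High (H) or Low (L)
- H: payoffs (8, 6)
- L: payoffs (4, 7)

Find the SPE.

SPE: (E, A, H); Outcome (8, 6)

Work:
Stage 3: P1 chooses H (8 vs 4)
Stage 2: P2: F->3, A->6 (anticipating H). Choose A
Stage 1: P1: O->4, E->8 (anticipating A, H). Choose E
SPE path: E -> A -> H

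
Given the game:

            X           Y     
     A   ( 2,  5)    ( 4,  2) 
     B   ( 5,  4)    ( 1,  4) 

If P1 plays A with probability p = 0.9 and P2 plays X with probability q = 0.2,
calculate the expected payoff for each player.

E[P1] = 3.42, E[P2] = 2.74

Work:
E[P1] = p·q·π₁(A,X) + p·(1-q)·π₁(A,Y) + (1-p)·q·π₁(B,X) + (1-p)·(1-q)·π₁(B,Y)
= 0.9·0.2·2 + 0.9·0.8·4 + 0.1·0.2·5 + 0.1·0.8·1
= 3.42

E[P2] = 2.74 (similar calculation)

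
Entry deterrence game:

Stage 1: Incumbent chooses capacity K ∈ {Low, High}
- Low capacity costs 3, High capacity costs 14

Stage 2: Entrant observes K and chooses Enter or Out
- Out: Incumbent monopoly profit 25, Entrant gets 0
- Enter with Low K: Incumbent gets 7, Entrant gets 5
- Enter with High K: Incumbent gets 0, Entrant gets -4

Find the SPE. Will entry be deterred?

SPE: (High, Enter|Low, Out|High); Entry deterred. Incumbent net profit = 11

Work:
After Low K: Entrant enters (5 > 0)
After High K: Entrant stays out (-4 < 0)
Incumbent: Low → 7−3=4, High → 25−14=11
Incumbent chooses High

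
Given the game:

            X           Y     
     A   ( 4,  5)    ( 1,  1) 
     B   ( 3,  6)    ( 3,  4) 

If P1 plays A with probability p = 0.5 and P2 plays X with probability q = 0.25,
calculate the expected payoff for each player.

E[P1] = 2.375, E[P2] = 3.25

Work:
E[P1] = p·q·π₁(A,X) + p·(1-q)·π₁(A,Y) + (1-p)·q·π₁(B,X) + (1-p)·(1-q)·π₁(B,Y)
= 0.5·0.25·4 + 0.5·0.75·1 + 0.5·0.25·3 + 0.5·0.75·3
= 2.375

E[P2] = 3.25 (similar calculation)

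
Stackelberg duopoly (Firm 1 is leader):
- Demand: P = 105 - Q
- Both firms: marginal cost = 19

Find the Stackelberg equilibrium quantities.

q₁* (leader) = 43.0, q₂* (follower) = 21.5

Work:
Follower's reaction: q₂ = (a - c - q₁)/2
Leader substitutes: π₁ = q₁·(a - q₁ - (a-c-q₁)/2 - c)
FOC: q₁* = (105 - 19)/2 = 43.00
Then: q₂* = (105 - 19 - 43.0)/2 = 21.50
Leader has first-mover advantage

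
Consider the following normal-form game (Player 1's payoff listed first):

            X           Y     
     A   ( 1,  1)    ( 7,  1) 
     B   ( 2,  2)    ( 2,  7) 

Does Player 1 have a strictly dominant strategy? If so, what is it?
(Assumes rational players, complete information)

No strictly dominant strategy exists for Player 1

Work:
A strategy strictly dominates another if it gives a strictly higher payoff against every opponent action. Compare each pair of P1's strategies column-by-column:
  A vs B: [1 vs 2, 7 vs 2] → A does not strictly dominate B (column X: 1 ≤ 2)
  B vs A: [2 vs 1, 2 vs 7] → B does not strictly dominate A (column Y: 2 ≤ 7)
No single strategy strictly dominates all others → no strictly dominant strategy.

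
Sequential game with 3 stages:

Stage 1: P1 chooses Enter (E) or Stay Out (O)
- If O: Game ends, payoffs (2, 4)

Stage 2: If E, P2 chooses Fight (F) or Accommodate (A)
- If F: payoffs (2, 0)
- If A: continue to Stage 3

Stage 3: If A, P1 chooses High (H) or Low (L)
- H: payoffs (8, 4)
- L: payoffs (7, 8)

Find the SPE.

SPE: (E, A, H); Outcome (8, 4)

Work:
Stage 3: P1 chooses H (8 vs 7)
Stage 2: P2: F->0, A->4 (anticipating H). Choose A
Stage 1: P1: O->2, E->8 (anticipating A, H). Choose E
SPE path: E -> A -> H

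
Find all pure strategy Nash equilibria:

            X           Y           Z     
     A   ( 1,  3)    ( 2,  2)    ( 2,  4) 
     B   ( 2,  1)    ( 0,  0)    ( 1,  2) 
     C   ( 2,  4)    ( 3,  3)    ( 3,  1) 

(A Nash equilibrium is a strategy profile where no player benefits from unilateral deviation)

Nash equilibrium: (C, X)

Work:
Best responses:
  P1 vs X: payoffs [1, 2, 2] → best response B/C (payoff 2)
  P1 vs Y: payoffs [2, 0, 3] → best response C (payoff 3)
  P1 vs Z: payoffs [2, 1, 3] → best response C (payoff 3)
  P2 vs A: payoffs [3, 2, 4] → best response Z (payoff 4)
  P2 vs B: payoffs [1, 0, 2] → best response Z (payoff 2)
  P2 vs C: payoffs [4, 3, 1] → best response X (payoff 4)
Mutual best responses: (C,X) → Nash equilibria.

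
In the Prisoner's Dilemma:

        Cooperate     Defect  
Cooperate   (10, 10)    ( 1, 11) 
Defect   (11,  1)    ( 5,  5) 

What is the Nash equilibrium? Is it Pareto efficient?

(Defect, Defect) is NE; not Pareto efficient

Work:
Defect dominates Cooperate for both players:
If P2 cooperates: Defect (11) > Cooperate (10)
If P2 defects: Defect (5) > Cooperate (1)
NE: (Defect, Defect) with payoff (5, 5)
But (Cooperate, Cooperate) = (10, 10) Pareto dominates (5, 5)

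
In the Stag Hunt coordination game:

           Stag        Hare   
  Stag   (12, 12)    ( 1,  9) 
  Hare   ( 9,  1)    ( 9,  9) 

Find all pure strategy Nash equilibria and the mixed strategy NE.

Pure NE: (Stag, Stag) and (Hare, Hare); Mixed NE: p = 0.7273, q = 0.7273

Work:
Check pure NE:
(Stag, Stag): (12, 12) - no unilateral deviation beneficial
(Hare, Hare): (9, 9) - no unilateral deviation beneficial
Mixed NE: P1 plays Stag with p = 0.7273, P2 plays Stag with q = 0.7273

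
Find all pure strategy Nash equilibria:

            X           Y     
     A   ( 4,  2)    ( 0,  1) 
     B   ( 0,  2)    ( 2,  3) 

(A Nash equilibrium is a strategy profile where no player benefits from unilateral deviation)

Nash equilibrium: (A, X), (B, Y)

Work:
Best responses:
  P1 vs X: payoffs [4, 0] → best response A (payoff 4)
  P1 vs Y: payoffs [0, 2] → best response B (payoff 2)
  P2 vs A: payoffs [2, 1] → best response X (payoff 2)
  P2 vs B: payoffs [2, 3] → best response Y (payoff 3)
Mutual best responses: (A,X), (B,Y) → Nash equilibria.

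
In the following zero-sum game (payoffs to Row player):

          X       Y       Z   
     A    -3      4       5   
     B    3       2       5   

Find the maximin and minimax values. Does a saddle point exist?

Maximin = 2, Minimax = 3, Saddle: False

Work:
Row minimums: [-3, 2] → maximin = 2
Column maximums: [3, 4, 5] → minimax = 3
No saddle point (maximin ≠ minimax). Mixed strategy needed.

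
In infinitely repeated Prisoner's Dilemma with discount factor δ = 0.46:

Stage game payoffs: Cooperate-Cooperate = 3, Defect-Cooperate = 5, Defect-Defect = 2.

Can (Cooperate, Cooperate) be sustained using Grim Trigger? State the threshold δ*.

δ* = 0.6667; since δ = 0.46 < 0.6667, cooperation cannot be sustained

Work:
For Grim Trigger:
Cooperate forever: 3/(1-δ)
Defect then punished: 5 + 2·δ/(1-δ)
Need: 3/(1-δ) ≥ 5 + 2·δ/(1-δ)
Solving: δ ≥ (T-R)/(T-P) = (5-3)/(5-2) = 0.6667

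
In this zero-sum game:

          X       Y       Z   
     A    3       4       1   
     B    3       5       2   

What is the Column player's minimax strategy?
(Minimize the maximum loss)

Column should play Z, value = 2

Work:
Column player minimizes Row's maximum payoff:
Column X: max payoff to Row = 3
Column Y: max payoff to Row = 5
Column Z: max payoff to Row = 2
Minimum is 2, achieved by column Z.
Minimax strategy: Z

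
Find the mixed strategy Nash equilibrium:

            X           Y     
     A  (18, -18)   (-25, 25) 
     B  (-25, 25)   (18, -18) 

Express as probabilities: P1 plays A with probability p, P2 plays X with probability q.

p = 0.5, q = 0.5

Work:
Find probabilities that make opponent indifferent:
P2 chooses q to make P1 indifferent between A and B
P1 chooses p to make P2 indifferent between X and Y
Mixed NE: P1 plays (A: 0.5, B: 0.5), P2 plays (X: 0.5, Y: 0.5)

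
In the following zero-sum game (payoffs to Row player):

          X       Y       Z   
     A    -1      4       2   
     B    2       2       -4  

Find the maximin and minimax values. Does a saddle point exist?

Maximin = -1, Minimax = 2, Saddle: False

Work:
Row minimums: [-1, -4] → maximin = -1
Column maximums: [2, 4, 2] → minimax = 2
No saddle point (maximin ≠ minimax). Mixed strategy needed.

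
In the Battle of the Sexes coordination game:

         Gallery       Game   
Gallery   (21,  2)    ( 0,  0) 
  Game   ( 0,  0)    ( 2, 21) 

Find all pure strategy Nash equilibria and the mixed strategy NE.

Pure NE: (Gallery, Gallery) and (Game, Game); Mixed NE: p = 0.913, q = 0.087

Work:
Check pure NE:
(Gallery, Gallery): (21, 2) - no unilateral deviation beneficial
(Game, Game): (2, 21) - no unilateral deviation beneficial
Mixed NE: P1 plays Gallery with p = 0.913, P2 plays Gallery with q = 0.087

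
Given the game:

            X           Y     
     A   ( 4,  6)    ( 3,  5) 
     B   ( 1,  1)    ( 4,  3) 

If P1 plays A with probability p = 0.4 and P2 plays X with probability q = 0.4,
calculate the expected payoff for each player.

E[P1] = 3.04, E[P2] = 3.48

Work:
E[P1] = p·q·π₁(A,X) + p·(1-q)·π₁(A,Y) + (1-p)·q·π₁(B,X) + (1-p)·(1-q)·π₁(B,Y)
= 0.4·0.4·4 + 0.4·0.6·3 + 0.6·0.4·1 + 0.6·0.6·4
= 3.04

E[P2] = 3.48 (similar calculation)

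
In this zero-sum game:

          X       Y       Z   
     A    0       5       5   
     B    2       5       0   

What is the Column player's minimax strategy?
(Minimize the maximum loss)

Column should play X, value = 2

Work:
Column player minimizes Row's maximum payoff:
Column X: max payoff to Row = 2
Column Y: max payoff to Row = 5
Column Z: max payoff to Row = 5
Minimum is 2, achieved by column X.
Minimax strategy: X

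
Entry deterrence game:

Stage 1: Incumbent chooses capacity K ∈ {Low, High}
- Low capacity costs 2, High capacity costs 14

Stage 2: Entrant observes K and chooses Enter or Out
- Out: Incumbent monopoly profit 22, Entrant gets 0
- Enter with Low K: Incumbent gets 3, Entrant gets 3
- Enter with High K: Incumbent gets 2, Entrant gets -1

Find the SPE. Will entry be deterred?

SPE: (High, Enter|Low, Out|High); Entry deterred. Incumbent net profit = 8

Work:
After Low K: Entrant enters (3 > 0)
After High K: Entrant stays out (-1 < 0)
Incumbent: Low → 3−2=1, High → 22−14=8
Incumbent chooses High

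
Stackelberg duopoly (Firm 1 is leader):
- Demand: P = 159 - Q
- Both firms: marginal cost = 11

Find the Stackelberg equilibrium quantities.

q₁* (leader) = 74.0, q₂* (follower) = 37.0

Work:
Follower's reaction: q₂ = (a - c - q₁)/2
Leader substitutes: π₁ = q₁·(a - q₁ - (a-c-q₁)/2 - c)
FOC: q₁* = (159 - 11)/2 = 74.00
Then: q₂* = (159 - 11 - 74.0)/2 = 37.00
Leader has first-mover advantage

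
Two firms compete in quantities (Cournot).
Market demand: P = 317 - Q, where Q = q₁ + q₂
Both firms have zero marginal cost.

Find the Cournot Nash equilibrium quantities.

q₁* = q₂* = 105.67; P* = 105.67

Work:
Profit: π_i = P·q_i = (a - q_i - q_j)·q_i
FOC: ∂π_i/∂q_i = a - 2q_i - q_j = 0
Reaction function: q_i = (317 - q_j)/2
Symmetry: q* = 317/3 = 105.67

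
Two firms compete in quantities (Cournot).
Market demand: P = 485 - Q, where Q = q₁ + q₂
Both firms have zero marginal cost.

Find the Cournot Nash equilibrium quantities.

q₁* = q₂* = 161.67; P* = 161.67

Work:
Profit: π_i = P·q_i = (a - q_i - q_j)·q_i
FOC: ∂π_i/∂q_i = a - 2q_i - q_j = 0
Reaction function: q_i = (485 - q_j)/2
Symmetry: q* = 485/3 = 161.67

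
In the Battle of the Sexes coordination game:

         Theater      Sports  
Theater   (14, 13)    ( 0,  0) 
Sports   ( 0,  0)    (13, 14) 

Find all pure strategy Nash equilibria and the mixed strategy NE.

Pure NE: (Theater, Theater) and (Sports, Sports); Mixed NE: p = 0.5185, q = 0.4815

Work:
Check pure NE:
(Theater, Theater): (14, 13) - no unilateral deviation beneficial
(Sports, Sports): (13, 14) - no unilateral deviation beneficial
Mixed NE: P1 plays Theater with p = 0.5185, P2 plays Theater with q = 0.4815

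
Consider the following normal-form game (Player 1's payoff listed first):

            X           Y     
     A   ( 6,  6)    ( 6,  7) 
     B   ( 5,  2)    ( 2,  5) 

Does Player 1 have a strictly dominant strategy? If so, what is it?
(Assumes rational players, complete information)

Yes, Player 1's strictly dominant strategy is A

Work:
A strategy strictly dominates another if it gives a strictly higher payoff against every opponent action. Compare each pair of P1's strategies column-by-column:
  A vs B: [6 vs 5, 6 vs 2] → A strictly dominates B
  B vs A: [5 vs 6, 2 vs 6] → B does not strictly dominate A (column X: 5 ≤ 6)
A strictly dominates every other strategy → strictly dominant.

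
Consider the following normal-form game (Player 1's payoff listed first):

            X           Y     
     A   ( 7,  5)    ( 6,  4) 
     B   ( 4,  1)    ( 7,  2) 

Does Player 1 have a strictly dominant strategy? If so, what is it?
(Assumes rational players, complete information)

No strictly dominant strategy exists for Player 1

Work:
A strategy strictly dominates another if it gives a strictly higher payoff against every opponent action. Compare each pair of P1's strategies column-by-column:
  A vs B: [7 vs 4, 6 vs 7] → A does not strictly dominate B (column Y: 6 ≤ 7)
  B vs A: [4 vs 7, 7 vs 6] → B does not strictly dominate A (column X: 4 ≤ 7)
No single strategy strictly dominates all others → no strictly dominant strategy.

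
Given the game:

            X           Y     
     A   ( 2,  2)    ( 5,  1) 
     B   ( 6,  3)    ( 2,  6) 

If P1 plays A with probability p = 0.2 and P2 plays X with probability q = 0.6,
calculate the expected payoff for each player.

E[P1] = 4.16, E[P2] = 3.68

Work:
E[P1] = p·q·π₁(A,X) + p·(1-q)·π₁(A,Y) + (1-p)·q·π₁(B,X) + (1-p)·(1-q)·π₁(B,Y)
= 0.2·0.6·2 + 0.2·0.4·5 + 0.8·0.6·6 + 0.8·0.4·2
= 4.16

E[P2] = 3.68 (similar calculation)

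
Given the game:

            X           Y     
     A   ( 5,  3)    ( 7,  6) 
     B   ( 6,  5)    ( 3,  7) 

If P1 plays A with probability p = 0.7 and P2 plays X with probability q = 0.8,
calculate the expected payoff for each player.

E[P1] = 5.4, E[P2] = 4.14

Work:
E[P1] = p·q·π₁(A,X) + p·(1-q)·π₁(A,Y) + (1-p)·q·π₁(B,X) + (1-p)·(1-q)·π₁(B,Y)
= 0.7·0.8·5 + 0.7·0.2·7 + 0.3·0.8·6 + 0.3·0.2·3
= 5.4

E[P2] = 4.14 (similar calculation)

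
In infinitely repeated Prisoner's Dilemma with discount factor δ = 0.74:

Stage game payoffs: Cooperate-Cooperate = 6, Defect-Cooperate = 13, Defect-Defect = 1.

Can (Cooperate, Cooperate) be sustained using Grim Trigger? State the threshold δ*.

δ* = 0.5833; since δ = 0.74 ≥ 0.5833, cooperation can be sustained

Work:
For Grim Trigger:
Cooperate forever: 6/(1-δ)
Defect then punished: 13 + 1·δ/(1-δ)
Need: 6/(1-δ) ≥ 13 + 1·δ/(1-δ)
Solving: δ ≥ (T-R)/(T-P) = (13-6)/(13-1) = 0.5833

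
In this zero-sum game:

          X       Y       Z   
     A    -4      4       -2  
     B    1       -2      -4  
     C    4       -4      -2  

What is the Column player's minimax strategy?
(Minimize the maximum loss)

Column should play Z, value = -2

Work:
Column player minimizes Row's maximum payoff:
Column X: max payoff to Row = 4
Column Y: max payoff to Row = 4
Column Z: max payoff to Row = -2
Minimum is -2, achieved by column Z.
Minimax strategy: Z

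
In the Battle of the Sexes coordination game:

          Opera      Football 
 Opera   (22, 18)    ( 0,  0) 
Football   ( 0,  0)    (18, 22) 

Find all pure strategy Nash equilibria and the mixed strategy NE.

Pure NE: (Opera, Opera) and (Football, Football); Mixed NE: p = 0.55, q = 0.45

Work:
Check pure NE:
(Opera, Opera): (22, 18) - no unilateral deviation beneficial
(Football, Football): (18, 22) - no unilateral deviation beneficial
Mixed NE: P1 plays Opera with p = 0.55, P2 plays Opera with q = 0.45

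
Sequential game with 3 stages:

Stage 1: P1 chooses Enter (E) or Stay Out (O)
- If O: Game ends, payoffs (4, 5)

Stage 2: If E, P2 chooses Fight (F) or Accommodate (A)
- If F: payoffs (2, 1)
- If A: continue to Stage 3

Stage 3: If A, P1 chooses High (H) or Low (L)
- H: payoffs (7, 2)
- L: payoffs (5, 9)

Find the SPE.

SPE: (E, A, H); Outcome (7, 2)

Work:
Stage 3: P1 chooses H (7 vs 5)
Stage 2: P2: F->1, A->2 (anticipating H). Choose A
Stage 1: P1: O->4, E->7 (anticipating A, H). Choose E
SPE path: E -> A -> H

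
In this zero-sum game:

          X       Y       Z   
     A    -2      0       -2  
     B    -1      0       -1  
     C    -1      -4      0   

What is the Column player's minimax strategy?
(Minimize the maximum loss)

Column should play X, value = -1

Work:
Column player minimizes Row's maximum payoff:
Column X: max payoff to Row = -1
Column Y: max payoff to Row = 0
Column Z: max payoff to Row = 0
Minimum is -1, achieved by column X.
Minimax strategy: X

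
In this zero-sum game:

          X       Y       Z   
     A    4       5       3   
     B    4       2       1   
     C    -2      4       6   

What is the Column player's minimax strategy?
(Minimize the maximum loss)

Column should play X, value = 4

Work:
Column player minimizes Row's maximum payoff:
Column X: max payoff to Row = 4
Column Y: max payoff to Row = 5
Column Z: max payoff to Row = 6
Minimum is 4, achieved by column X.
Minimax strategy: X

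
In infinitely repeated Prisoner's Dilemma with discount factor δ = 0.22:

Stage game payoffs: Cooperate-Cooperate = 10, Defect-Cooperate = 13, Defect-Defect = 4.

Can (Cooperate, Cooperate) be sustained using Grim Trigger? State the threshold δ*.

δ* = 0.3333; since δ = 0.22 < 0.3333, cooperation cannot be sustained

Work:
For Grim Trigger:
Cooperate forever: 10/(1-δ)
Defect then punished: 13 + 4·δ/(1-δ)
Need: 10/(1-δ) ≥ 13 + 4·δ/(1-δ)
Solving: δ ≥ (T-R)/(T-P) = (13-10)/(13-4) = 0.3333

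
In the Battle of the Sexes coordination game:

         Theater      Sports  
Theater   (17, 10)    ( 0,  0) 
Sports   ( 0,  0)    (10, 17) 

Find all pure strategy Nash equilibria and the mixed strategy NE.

Pure NE: (Theater, Theater) and (Sports, Sports); Mixed NE: p = 0.6296, q = 0.3704

Work:
Check pure NE:
(Theater, Theater): (17, 10) - no unilateral deviation beneficial
(Sports, Sports): (10, 17) - no unilateral deviation beneficial
Mixed NE: P1 plays Theater with p = 0.6296, P2 plays Theater with q = 0.3704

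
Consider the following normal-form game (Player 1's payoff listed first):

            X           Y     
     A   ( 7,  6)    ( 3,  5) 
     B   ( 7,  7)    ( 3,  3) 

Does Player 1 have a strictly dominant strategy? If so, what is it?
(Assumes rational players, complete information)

No strictly dominant strategy exists for Player 1

Work:
A strategy strictly dominates another if it gives a strictly higher payoff against every opponent action. Compare each pair of P1's strategies column-by-column:
  A vs B: [7 vs 7, 3 vs 3] → A does not strictly dominate B (column X: 7 ≤ 7)
  B vs A: [7 vs 7, 3 vs 3] → B does not strictly dominate A (column X: 7 ≤ 7)
No single strategy strictly dominates all others → no strictly dominant strategy.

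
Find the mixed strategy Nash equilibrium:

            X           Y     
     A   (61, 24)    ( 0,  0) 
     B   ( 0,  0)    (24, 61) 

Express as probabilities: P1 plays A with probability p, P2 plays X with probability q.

p = 0.7176, q = 0.2824

Work:
Find probabilities that make opponent indifferent:
P2 chooses q to make P1 indifferent between A and B
P1 chooses p to make P2 indifferent between X and Y
Mixed NE: P1 plays (A: 0.7176, B: 0.2824), P2 plays (X: 0.2824, Y: 0.7176)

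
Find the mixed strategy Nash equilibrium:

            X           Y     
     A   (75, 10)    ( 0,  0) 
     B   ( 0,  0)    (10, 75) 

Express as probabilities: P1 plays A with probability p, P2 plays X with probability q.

p = 0.8824, q = 0.1176

Work:
Find probabilities that make opponent indifferent:
P2 chooses q to make P1 indifferent between A and B
P1 chooses p to make P2 indifferent between X and Y
Mixed NE: P1 plays (A: 0.8824, B: 0.1176), P2 plays (X: 0.1176, Y: 0.8824)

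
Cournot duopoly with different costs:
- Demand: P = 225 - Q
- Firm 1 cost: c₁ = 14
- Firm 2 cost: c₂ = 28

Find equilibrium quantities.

q₁* = 75.0, q₂* = 61.0

Work:
Reaction: q₁ = (225 - 14 - q₂)/2
Reaction: q₂ = (225 - 28 - q₁)/2
Solve simultaneously:
q₁* = (225 - 2×14 + 28)/3 = 75.0
q₂* = (225 - 2×28 + 14)/3 = 61.0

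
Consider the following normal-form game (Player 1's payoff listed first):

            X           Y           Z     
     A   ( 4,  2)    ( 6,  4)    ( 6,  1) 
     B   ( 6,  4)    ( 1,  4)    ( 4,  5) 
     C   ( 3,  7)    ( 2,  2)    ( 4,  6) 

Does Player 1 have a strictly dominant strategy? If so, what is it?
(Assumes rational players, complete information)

No strictly dominant strategy exists for Player 1

Work:
A strategy strictly dominates another if it gives a strictly higher payoff against every opponent action. Compare each pair of P1's strategies column-by-column:
  A vs B: [4 vs 6, 6 vs 1, 6 vs 4] → A does not strictly dominate B (column X: 4 ≤ 6)
  A vs C: [4 vs 3, 6 vs 2, 6 vs 4] → A strictly dominates C
  B vs A: [6 vs 4, 1 vs 6, 4 vs 6] → B does not strictly dominate A (column Y: 1 ≤ 6)
  B vs C: [6 vs 3, 1 vs 2, 4 vs 4] → B does not strictly dominate C (column Y: 1 ≤ 2)
  C vs A: [3 vs 4, 2 vs 6, 4 vs 6] → C does not strictly dominate A (column X: 3 ≤ 4)
  C vs B: [3 vs 6, 2 vs 1, 4 vs 4] → C does not strictly dominate B (column X: 3 ≤ 6)
No single strategy strictly dominates all others → no strictly dominant strategy.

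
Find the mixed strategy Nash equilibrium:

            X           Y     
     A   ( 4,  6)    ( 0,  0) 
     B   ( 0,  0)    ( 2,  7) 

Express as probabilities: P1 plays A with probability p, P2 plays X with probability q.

p = 0.5385, q = 0.3333

Work:
Find probabilities that make opponent indifferent:
P2 chooses q to make P1 indifferent between A and B
P1 chooses p to make P2 indifferent between X and Y
Mixed NE: P1 plays (A: 0.5385, B: 0.4615), P2 plays (X: 0.3333, Y: 0.6667)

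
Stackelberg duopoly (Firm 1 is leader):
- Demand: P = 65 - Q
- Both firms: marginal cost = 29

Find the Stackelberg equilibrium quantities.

q₁* (leader) = 18.0, q₂* (follower) = 9.0

Work:
Follower's reaction: q₂ = (a - c - q₁)/2
Leader substitutes: π₁ = q₁·(a - q₁ - (a-c-q₁)/2 - c)
FOC: q₁* = (65 - 29)/2 = 18.00
Then: q₂* = (65 - 29 - 18.0)/2 = 9.00
Leader has first-mover advantage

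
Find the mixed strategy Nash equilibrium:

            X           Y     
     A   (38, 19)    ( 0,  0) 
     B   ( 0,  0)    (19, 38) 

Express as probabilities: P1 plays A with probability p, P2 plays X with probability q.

p = 0.6667, q = 0.3333

Work:
Find probabilities that make opponent indifferent:
P2 chooses q to make P1 indifferent between A and B
P1 chooses p to make P2 indifferent between X and Y
Mixed NE: P1 plays (A: 0.6667, B: 0.3333), P2 plays (X: 0.3333, Y: 0.6667)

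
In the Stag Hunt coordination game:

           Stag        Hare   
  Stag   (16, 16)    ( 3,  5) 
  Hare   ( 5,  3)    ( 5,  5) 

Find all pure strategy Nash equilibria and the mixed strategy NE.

Pure NE: (Stag, Stag) and (Hare, Hare); Mixed NE: p = 0.1538, q = 0.1538

Work:
Check pure NE:
(Stag, Stag): (16, 16) - no unilateral deviation beneficial
(Hare, Hare): (5, 5) - no unilateral deviation beneficial
Mixed NE: P1 plays Stag with p = 0.1538, P2 plays Stag with q = 0.1538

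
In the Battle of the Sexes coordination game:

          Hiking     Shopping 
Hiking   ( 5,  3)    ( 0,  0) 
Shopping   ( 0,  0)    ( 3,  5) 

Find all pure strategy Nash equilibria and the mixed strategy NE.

Pure NE: (Hiking, Hiking) and (Shopping, Shopping); Mixed NE: p = 0.625, q = 0.375

Work:
Check pure NE:
(Hiking, Hiking): (5, 3) - no unilateral deviation beneficial
(Shopping, Shopping): (3, 5) - no unilateral deviation beneficial
Mixed NE: P1 plays Hiking with p = 0.625, P2 plays Hiking with q = 0.375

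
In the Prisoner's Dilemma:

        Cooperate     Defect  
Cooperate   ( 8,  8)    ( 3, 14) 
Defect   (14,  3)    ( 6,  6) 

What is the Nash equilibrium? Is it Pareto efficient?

(Defect, Defect) is NE; not Pareto efficient

Work:
Defect dominates Cooperate for both players:
If P2 cooperates: Defect (14) > Cooperate (8)
If P2 defects: Defect (6) > Cooperate (3)
NE: (Defect, Defect) with payoff (6, 6)
But (Cooperate, Cooperate) = (8, 8) Pareto dominates (6, 6)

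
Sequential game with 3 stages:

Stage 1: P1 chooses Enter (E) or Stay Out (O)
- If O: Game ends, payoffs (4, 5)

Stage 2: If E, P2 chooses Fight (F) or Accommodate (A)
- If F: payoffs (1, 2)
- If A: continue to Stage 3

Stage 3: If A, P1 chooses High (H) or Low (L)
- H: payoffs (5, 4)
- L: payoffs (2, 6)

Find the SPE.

SPE: (E, A, H); Outcome (5, 4)

Work:
Stage 3: P1 chooses H (5 vs 2)
Stage 2: P2: F->2, A->4 (anticipating H). Choose A
Stage 1: P1: O->4, E->5 (anticipating A, H). Choose E
SPE path: E -> A -> H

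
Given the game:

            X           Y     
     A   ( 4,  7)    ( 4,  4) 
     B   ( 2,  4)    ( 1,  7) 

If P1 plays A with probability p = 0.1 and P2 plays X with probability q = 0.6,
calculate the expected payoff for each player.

E[P1] = 1.84, E[P2] = 5.26

Work:
E[P1] = p·q·π₁(A,X) + p·(1-q)·π₁(A,Y) + (1-p)·q·π₁(B,X) + (1-p)·(1-q)·π₁(B,Y)
= 0.1·0.6·4 + 0.1·0.4·4 + 0.9·0.6·2 + 0.9·0.4·1
= 1.84

E[P2] = 5.26 (similar calculation)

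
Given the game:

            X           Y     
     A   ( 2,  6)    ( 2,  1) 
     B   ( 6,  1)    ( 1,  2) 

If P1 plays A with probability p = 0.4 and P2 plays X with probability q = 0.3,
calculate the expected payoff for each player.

E[P1] = 2.3, E[P2] = 2.02

Work:
E[P1] = p·q·π₁(A,X) + p·(1-q)·π₁(A,Y) + (1-p)·q·π₁(B,X) + (1-p)·(1-q)·π₁(B,Y)
= 0.4·0.3·2 + 0.4·0.7·2 + 0.6·0.3·6 + 0.6·0.7·1
= 2.3

E[P2] = 2.02 (similar calculation)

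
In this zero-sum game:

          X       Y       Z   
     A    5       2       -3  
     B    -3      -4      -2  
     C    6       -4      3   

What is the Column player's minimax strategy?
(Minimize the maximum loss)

Column should play Y, value = 2

Work:
Column player minimizes Row's maximum payoff:
Column X: max payoff to Row = 6
Column Y: max payoff to Row = 2
Column Z: max payoff to Row = 3
Minimum is 2, achieved by column Y.
Minimax strategy: Y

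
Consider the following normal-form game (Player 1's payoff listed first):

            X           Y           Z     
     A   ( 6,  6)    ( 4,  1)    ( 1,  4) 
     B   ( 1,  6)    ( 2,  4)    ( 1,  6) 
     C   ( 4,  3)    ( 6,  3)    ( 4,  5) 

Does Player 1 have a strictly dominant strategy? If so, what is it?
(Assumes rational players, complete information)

No strictly dominant strategy exists for Player 1

Work:
A strategy strictly dominates another if it gives a strictly higher payoff against every opponent action. Compare each pair of P1's strategies column-by-column:
  A vs B: [6 vs 1, 4 vs 2, 1 vs 1] → A does not strictly dominate B (column Z: 1 ≤ 1)
  A vs C: [6 vs 4, 4 vs 6, 1 vs 4] → A does not strictly dominate C (column Y: 4 ≤ 6)
  B vs A: [1 vs 6, 2 vs 4, 1 vs 1] → B does not strictly dominate A (column X: 1 ≤ 6)
  B vs C: [1 vs 4, 2 vs 6, 1 vs 4] → B does not strictly dominate C (column X: 1 ≤ 4)
  C vs A: [4 vs 6, 6 vs 4, 4 vs 1] → C does not strictly dominate A (column X: 4 ≤ 6)
  C vs B: [4 vs 1, 6 vs 2, 4 vs 1] → C strictly dominates B
No single strategy strictly dominates all others → no strictly dominant strategy.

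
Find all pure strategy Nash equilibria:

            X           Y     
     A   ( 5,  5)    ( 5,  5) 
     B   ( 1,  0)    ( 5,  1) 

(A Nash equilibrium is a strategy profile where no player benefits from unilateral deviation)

Nash equilibrium: (A, X), (A, Y), (B, Y)

Work:
Best responses:
  P1 vs X: payoffs [5, 1] → best response A (payoff 5)
  P1 vs Y: payoffs [5, 5] → best response A/B (payoff 5)
  P2 vs A: payoffs [5, 5] → best response X/Y (payoff 5)
  P2 vs B: payoffs [0, 1] → best response Y (payoff 1)
Mutual best responses: (A,X), (A,Y), (B,Y) → Nash equilibria.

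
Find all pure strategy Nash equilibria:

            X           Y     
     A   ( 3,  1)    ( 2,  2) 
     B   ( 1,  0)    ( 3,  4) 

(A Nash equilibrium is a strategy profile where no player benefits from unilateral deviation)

Nash equilibrium: (B, Y)

Work:
Best responses:
  P1 vs X: payoffs [3, 1] → best response A (payoff 3)
  P1 vs Y: payoffs [2, 3] → best response B (payoff 3)
  P2 vs A: payoffs [1, 2] → best response Y (payoff 2)
  P2 vs B: payoffs [0, 4] → best response Y (payoff 4)
Mutual best responses: (B,Y) → Nash equilibria.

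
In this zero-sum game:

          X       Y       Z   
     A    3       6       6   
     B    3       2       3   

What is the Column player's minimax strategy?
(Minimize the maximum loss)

Column should play X, value = 3

Work:
Column player minimizes Row's maximum payoff:
Column X: max payoff to Row = 3
Column Y: max payoff to Row = 6
Column Z: max payoff to Row = 6
Minimum is 3, achieved by column X.
Minimax strategy: X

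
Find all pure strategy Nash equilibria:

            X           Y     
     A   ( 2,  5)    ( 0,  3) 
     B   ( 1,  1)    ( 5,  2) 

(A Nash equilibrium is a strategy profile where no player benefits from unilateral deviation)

Nash equilibrium: (A, X), (B, Y)

Work:
Best responses:
  P1 vs X: payoffs [2, 1] → best response A (payoff 2)
  P1 vs Y: payoffs [0, 5] → best response B (payoff 5)
  P2 vs A: payoffs [5, 3] → best response X (payoff 5)
  P2 vs B: payoffs [1, 2] → best response Y (payoff 2)
Mutual best responses: (A,X), (B,Y) → Nash equilibria.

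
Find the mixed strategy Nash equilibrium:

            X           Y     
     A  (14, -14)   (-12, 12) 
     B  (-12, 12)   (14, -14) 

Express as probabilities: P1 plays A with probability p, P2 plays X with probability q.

p = 0.5, q = 0.5

Work:
Find probabilities that make opponent indifferent:
P2 chooses q to make P1 indifferent between A and B
P1 chooses p to make P2 indifferent between X and Y
Mixed NE: P1 plays (A: 0.5, B: 0.5), P2 plays (X: 0.5, Y: 0.5)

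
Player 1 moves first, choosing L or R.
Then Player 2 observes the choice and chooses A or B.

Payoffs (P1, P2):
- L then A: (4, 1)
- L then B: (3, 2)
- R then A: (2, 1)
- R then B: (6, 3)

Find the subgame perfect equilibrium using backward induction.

P1 plays R, P2 plays B after L and B after R; Payoff (6, 3)

Work:
Backward induction:
After L: P2 chooses B → P1 gets 3
After R: P2 chooses B → P1 gets 6
P1 chooses R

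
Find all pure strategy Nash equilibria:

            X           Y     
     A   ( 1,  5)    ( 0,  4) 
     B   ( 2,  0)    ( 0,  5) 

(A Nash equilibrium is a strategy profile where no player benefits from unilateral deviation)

Nash equilibrium: (B, Y)

Work:
Best responses:
  P1 vs X: payoffs [1, 2] → best response B (payoff 2)
  P1 vs Y: payoffs [0, 0] → best response A/B (payoff 0)
  P2 vs A: payoffs [5, 4] → best response X (payoff 5)
  P2 vs B: payoffs [0, 5] → best response Y (payoff 5)
Mutual best responses: (B,Y) → Nash equilibria.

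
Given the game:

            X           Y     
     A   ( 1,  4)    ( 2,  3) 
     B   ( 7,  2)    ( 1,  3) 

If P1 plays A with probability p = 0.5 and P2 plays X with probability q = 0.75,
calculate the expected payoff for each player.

E[P1] = 3.375, E[P2] = 3.0

Work:
E[P1] = p·q·π₁(A,X) + p·(1-q)·π₁(A,Y) + (1-p)·q·π₁(B,X) + (1-p)·(1-q)·π₁(B,Y)
= 0.5·0.75·1 + 0.5·0.25·2 + 0.5·0.75·7 + 0.5·0.25·1
= 3.375

E[P2] = 3.0 (similar calculation)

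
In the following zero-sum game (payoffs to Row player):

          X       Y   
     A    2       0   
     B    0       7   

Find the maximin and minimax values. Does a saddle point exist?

Maximin = 0, Minimax = 2, Saddle: False

Work:
Row minimums: [0, 0] → maximin = 0
Column maximums: [2, 7] → minimax = 2
No saddle point (maximin ≠ minimax). Mixed strategy needed.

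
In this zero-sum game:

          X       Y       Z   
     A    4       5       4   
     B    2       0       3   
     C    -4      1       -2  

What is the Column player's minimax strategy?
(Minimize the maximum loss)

Column should play X or Z (all achieve the minimum), value = 4

Work:
Column player minimizes Row's maximum payoff:
Column X: max payoff to Row = 4
Column Y: max payoff to Row = 5
Column Z: max payoff to Row = 4
Minimum is 4, achieved by columns X, Z (tied).
Each of X or Z is a minimax strategy.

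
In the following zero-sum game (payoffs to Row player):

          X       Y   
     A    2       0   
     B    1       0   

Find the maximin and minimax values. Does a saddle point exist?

Maximin = 0, Minimax = 0, Saddle: True

Work:
Row minimums: [0, 0] → maximin = 0
Column maximums: [2, 0] → minimax = 0
Saddle point exists! Game value = 0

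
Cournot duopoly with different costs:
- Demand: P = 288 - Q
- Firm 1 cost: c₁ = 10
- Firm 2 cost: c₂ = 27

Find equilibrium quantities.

q₁* = 98.33, q₂* = 81.33

Work:
Reaction: q₁ = (288 - 10 - q₂)/2
Reaction: q₂ = (288 - 27 - q₁)/2
Solve simultaneously:
q₁* = (288 - 2×10 + 27)/3 = 98.33
q₂* = (288 - 2×27 + 10)/3 = 81.33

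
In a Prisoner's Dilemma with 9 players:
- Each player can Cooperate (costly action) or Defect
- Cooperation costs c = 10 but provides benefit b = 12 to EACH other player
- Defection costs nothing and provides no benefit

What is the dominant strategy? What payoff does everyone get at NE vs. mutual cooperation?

Dominant: Defect; NE payoff = 0; Coop payoff = 86

Work:
Defect dominates (saves cost c = 10, benefit to others is external)
NE: All defect → everyone gets 0
If all cooperate: each receives (8)×12 - 10 = 86
Social dilemma: 86 > 0 but NE gives 0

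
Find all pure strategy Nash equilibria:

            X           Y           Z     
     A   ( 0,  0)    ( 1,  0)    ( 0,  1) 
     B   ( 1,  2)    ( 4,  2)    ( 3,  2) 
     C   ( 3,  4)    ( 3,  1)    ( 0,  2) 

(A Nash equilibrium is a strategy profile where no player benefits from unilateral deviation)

Nash equilibrium: (B, Y), (B, Z), (C, X)

Work:
Best responses:
  P1 vs X: payoffs [0, 1, 3] → best response C (payoff 3)
  P1 vs Y: payoffs [1, 4, 3] → best response B (payoff 4)
  P1 vs Z: payoffs [0, 3, 0] → best response B (payoff 3)
  P2 vs A: payoffs [0, 0, 1] → best response Z (payoff 1)
  P2 vs B: payoffs [2, 2, 2] → best response X/Y/Z (payoff 2)
  P2 vs C: payoffs [4, 1, 2] → best response X (payoff 4)
Mutual best responses: (B,Y), (B,Z), (C,X) → Nash equilibria.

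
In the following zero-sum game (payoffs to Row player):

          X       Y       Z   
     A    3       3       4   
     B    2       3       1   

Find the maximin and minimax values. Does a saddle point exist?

Maximin = 3, Minimax = 3, Saddle: True

Work:
Row minimums: [3, 1] → maximin = 3
Column maximums: [3, 3, 4] → minimax = 3
Saddle point exists! Game value = 3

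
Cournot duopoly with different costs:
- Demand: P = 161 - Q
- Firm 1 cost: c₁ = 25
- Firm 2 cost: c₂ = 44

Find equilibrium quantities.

q₁* = 51.67, q₂* = 32.67

Work:
Reaction: q₁ = (161 - 25 - q₂)/2
Reaction: q₂ = (161 - 44 - q₁)/2
Solve simultaneously:
q₁* = (161 - 2×25 + 44)/3 = 51.67
q₂* = (161 - 2×44 + 25)/3 = 32.67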